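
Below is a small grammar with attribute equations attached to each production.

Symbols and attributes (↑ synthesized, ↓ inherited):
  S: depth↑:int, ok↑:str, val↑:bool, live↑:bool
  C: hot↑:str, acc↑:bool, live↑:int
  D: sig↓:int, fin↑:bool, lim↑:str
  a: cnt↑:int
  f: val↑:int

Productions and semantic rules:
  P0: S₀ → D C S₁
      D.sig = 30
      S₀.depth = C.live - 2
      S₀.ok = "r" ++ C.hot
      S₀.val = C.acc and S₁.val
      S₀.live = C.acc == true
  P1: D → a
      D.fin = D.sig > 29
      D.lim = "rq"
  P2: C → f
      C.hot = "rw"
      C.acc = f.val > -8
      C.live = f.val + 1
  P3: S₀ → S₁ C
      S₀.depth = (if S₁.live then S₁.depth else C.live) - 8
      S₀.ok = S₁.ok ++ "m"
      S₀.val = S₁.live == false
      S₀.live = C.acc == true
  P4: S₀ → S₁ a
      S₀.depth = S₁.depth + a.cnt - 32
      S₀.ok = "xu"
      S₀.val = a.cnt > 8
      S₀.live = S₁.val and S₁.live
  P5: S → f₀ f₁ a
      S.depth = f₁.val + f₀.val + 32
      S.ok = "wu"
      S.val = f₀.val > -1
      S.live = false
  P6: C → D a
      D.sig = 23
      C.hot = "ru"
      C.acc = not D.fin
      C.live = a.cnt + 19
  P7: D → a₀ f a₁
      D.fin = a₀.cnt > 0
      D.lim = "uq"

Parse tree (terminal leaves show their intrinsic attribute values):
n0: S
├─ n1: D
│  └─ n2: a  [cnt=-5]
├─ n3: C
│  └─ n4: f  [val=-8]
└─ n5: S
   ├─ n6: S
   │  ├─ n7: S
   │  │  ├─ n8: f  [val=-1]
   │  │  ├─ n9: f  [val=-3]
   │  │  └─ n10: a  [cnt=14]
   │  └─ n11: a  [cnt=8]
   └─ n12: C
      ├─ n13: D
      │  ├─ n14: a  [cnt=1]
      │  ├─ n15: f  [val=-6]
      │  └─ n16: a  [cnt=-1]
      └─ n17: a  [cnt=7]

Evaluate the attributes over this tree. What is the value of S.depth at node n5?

18

1. n1.sig = 30  [30]
2. n2.cnt = -5  [terminal]
3. n1.fin = true  [D.sig > 29]
4. n1.lim = "rq"  ["rq"]
5. n4.val = -8  [terminal]
6. n3.hot = "rw"  ["rw"]
7. n3.acc = false  [f.val > -8]
8. n3.live = -7  [f.val + 1]
9. n8.val = -1  [terminal]
10. n9.val = -3  [terminal]
11. n10.cnt = 14  [terminal]
12. n7.depth = 28  [f₁.val + f₀.val + 32]
13. n7.ok = "wu"  ["wu"]
14. n7.val = false  [f₀.val > -1]
15. n7.live = false  [false]
16. n11.cnt = 8  [terminal]
17. n6.depth = 4  [S₁.depth + a.cnt - 32]
18. n6.ok = "xu"  ["xu"]
19. n6.val = false  [a.cnt > 8]
20. n6.live = false  [S₁.val and S₁.live]
21. n13.sig = 23  [23]
22. n14.cnt = 1  [terminal]
23. n15.val = -6  [terminal]
24. n16.cnt = -1  [terminal]
25. n13.fin = true  [a₀.cnt > 0]
26. n13.lim = "uq"  ["uq"]
27. n17.cnt = 7  [terminal]
28. n12.hot = "ru"  ["ru"]
29. n12.acc = false  [not D.fin]
30. n12.live = 26  [a.cnt + 19]
31. n5.depth = 18  [(if S₁.live then S₁.depth else C.live) - 8]
32. n5.ok = "xum"  [S₁.ok ++ "m"]
33. n5.val = true  [S₁.live == false]
34. n5.live = false  [C.acc == true]
35. n0.depth = -9  [C.live - 2]
36. n0.ok = "rrw"  ["r" ++ C.hot]
37. n0.val = false  [C.acc and S₁.val]
38. n0.live = false  [C.acc == true]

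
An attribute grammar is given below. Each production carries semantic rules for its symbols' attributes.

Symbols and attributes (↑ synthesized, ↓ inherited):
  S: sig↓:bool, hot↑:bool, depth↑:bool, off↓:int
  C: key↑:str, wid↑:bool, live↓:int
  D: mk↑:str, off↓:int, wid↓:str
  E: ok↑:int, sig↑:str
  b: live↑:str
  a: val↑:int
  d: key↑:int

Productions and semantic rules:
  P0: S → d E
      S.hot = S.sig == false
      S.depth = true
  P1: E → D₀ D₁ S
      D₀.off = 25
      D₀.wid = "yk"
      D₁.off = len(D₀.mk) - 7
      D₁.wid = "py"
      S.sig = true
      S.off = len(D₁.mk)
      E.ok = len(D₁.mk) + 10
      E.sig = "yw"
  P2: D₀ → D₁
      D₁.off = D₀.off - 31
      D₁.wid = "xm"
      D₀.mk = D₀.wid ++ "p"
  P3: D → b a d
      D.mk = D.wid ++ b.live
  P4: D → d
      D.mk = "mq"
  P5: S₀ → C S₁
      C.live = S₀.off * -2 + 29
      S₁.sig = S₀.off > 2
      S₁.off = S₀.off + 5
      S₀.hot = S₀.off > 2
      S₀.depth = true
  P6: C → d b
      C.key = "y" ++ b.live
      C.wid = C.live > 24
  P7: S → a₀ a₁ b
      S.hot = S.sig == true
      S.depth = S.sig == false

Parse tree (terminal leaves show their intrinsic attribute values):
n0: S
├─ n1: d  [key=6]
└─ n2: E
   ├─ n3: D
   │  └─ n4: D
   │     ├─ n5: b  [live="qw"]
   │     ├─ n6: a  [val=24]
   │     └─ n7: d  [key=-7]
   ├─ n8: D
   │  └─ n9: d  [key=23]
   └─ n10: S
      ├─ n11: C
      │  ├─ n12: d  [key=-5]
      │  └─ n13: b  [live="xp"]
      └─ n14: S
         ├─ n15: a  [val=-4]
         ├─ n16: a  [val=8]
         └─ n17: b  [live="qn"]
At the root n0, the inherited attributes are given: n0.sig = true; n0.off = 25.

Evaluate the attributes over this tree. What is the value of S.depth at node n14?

true

1. n0.sig = true  [given at root]
2. n0.off = 25  [given at root]
3. n1.key = 6  [terminal]
4. n3.off = 25  [25]
5. n3.wid = "yk"  ["yk"]
6. n4.off = -6  [D₀.off - 31]
7. n4.wid = "xm"  ["xm"]
8. n5.live = "qw"  [terminal]
9. n6.val = 24  [terminal]
10. n7.key = -7  [terminal]
11. n4.mk = "xmqw"  [D.wid ++ b.live]
12. n3.mk = "ykp"  [D₀.wid ++ "p"]
13. n8.off = -4  [len(D₀.mk) - 7]
14. n8.wid = "py"  ["py"]
15. n9.key = 23  [terminal]
16. n8.mk = "mq"  ["mq"]
17. n10.sig = true  [true]
18. n10.off = 2  [len(D₁.mk)]
19. n11.live = 25  [S₀.off * -2 + 29]
20. n12.key = -5  [terminal]
21. n13.live = "xp"  [terminal]
22. n11.key = "yxp"  ["y" ++ b.live]
23. n11.wid = true  [C.live > 24]
24. n14.sig = false  [S₀.off > 2]
25. n14.off = 7  [S₀.off + 5]
26. n15.val = -4  [terminal]
27. n16.val = 8  [terminal]
28. n17.live = "qn"  [terminal]
29. n14.hot = false  [S.sig == true]
30. n14.depth = true  [S.sig == false]
31. n10.hot = false  [S₀.off > 2]
32. n10.depth = true  [true]
33. n2.ok = 12  [len(D₁.mk) + 10]
34. n2.sig = "yw"  ["yw"]
35. n0.hot = false  [S.sig == false]
36. n0.depth = true  [true]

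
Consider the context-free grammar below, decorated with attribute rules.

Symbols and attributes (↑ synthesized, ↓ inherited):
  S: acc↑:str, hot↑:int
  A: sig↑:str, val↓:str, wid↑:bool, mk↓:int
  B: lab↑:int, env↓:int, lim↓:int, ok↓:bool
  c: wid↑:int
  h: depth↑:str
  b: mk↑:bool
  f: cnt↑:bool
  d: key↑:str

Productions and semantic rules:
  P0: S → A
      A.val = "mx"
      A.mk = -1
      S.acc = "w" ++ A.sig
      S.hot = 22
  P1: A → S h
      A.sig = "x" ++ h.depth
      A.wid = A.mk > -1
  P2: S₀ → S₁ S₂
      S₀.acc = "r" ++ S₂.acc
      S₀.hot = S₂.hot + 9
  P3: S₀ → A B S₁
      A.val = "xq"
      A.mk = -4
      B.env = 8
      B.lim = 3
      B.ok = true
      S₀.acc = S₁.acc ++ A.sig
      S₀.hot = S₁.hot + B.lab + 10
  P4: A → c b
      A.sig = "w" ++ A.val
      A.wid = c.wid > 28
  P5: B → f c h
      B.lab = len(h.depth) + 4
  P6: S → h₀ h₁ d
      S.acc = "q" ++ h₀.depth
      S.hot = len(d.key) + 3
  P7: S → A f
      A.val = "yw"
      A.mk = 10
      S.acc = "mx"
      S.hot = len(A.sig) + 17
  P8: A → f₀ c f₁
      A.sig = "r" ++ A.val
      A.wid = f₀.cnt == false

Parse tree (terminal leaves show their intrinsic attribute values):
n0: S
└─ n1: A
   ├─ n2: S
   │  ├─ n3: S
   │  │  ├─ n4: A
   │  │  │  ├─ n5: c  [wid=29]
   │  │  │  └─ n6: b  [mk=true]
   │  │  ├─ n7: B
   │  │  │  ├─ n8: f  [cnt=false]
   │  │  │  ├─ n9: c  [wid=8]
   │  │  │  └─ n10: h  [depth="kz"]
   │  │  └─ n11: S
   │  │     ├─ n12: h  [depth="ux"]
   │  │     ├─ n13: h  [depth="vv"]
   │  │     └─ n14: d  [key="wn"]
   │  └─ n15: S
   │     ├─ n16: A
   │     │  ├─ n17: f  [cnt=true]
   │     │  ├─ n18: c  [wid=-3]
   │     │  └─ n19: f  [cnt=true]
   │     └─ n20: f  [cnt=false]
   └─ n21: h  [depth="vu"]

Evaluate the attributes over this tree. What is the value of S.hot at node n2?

29

1. n1.val = "mx"  ["mx"]
2. n1.mk = -1  [-1]
3. n4.val = "xq"  ["xq"]
4. n4.mk = -4  [-4]
5. n5.wid = 29  [terminal]
6. n6.mk = true  [terminal]
7. n4.sig = "wxq"  ["w" ++ A.val]
8. n4.wid = true  [c.wid > 28]
9. n7.env = 8  [8]
10. n7.lim = 3  [3]
11. n7.ok = true  [true]
12. n8.cnt = false  [terminal]
13. n9.wid = 8  [terminal]
14. n10.depth = "kz"  [terminal]
15. n7.lab = 6  [len(h.depth) + 4]
16. n12.depth = "ux"  [terminal]
17. n13.depth = "vv"  [terminal]
18. n14.key = "wn"  [terminal]
19. n11.acc = "qux"  ["q" ++ h₀.depth]
20. n11.hot = 5  [len(d.key) + 3]
21. n3.acc = "quxwxq"  [S₁.acc ++ A.sig]
22. n3.hot = 21  [S₁.hot + B.lab + 10]
23. n16.val = "yw"  ["yw"]
24. n16.mk = 10  [10]
25. n17.cnt = true  [terminal]
26. n18.wid = -3  [terminal]
27. n19.cnt = true  [terminal]
28. n16.sig = "ryw"  ["r" ++ A.val]
29. n16.wid = false  [f₀.cnt == false]
30. n20.cnt = false  [terminal]
31. n15.acc = "mx"  ["mx"]
32. n15.hot = 20  [len(A.sig) + 17]
33. n2.acc = "rmx"  ["r" ++ S₂.acc]
34. n2.hot = 29  [S₂.hot + 9]
35. n21.depth = "vu"  [terminal]
36. n1.sig = "xvu"  ["x" ++ h.depth]
37. n1.wid = false  [A.mk > -1]
38. n0.acc = "wxvu"  ["w" ++ A.sig]
39. n0.hot = 22  [22]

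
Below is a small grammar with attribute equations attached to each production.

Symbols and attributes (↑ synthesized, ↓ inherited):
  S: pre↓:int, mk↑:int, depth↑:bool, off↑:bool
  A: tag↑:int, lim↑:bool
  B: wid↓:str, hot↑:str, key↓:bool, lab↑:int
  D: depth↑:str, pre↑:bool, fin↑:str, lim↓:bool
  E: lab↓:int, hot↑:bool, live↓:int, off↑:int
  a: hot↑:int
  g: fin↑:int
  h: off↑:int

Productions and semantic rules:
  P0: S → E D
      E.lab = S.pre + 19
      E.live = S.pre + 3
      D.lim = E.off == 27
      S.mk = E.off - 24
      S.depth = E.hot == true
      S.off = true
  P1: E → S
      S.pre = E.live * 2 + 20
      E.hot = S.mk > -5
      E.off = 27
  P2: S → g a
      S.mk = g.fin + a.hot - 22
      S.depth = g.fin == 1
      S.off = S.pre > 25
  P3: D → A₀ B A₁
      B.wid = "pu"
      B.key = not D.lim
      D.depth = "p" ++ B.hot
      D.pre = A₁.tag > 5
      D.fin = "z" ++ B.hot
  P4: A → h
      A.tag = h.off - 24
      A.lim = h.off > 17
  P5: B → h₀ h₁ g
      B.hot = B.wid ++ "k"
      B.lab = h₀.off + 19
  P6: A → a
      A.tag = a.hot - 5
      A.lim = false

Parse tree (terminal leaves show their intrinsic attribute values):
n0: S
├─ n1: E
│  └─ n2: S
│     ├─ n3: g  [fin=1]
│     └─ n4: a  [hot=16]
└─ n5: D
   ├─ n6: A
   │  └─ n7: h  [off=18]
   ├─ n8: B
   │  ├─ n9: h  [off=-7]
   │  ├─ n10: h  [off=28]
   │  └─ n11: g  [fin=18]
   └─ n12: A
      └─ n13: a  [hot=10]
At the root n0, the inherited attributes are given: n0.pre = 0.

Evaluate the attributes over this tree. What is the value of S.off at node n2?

true

1. n0.pre = 0  [given at root]
2. n1.lab = 19  [S.pre + 19]
3. n1.live = 3  [S.pre + 3]
4. n2.pre = 26  [E.live * 2 + 20]
5. n3.fin = 1  [terminal]
6. n4.hot = 16  [terminal]
7. n2.mk = -5  [g.fin + a.hot - 22]
8. n2.depth = true  [g.fin == 1]
9. n2.off = true  [S.pre > 25]
10. n1.hot = false  [S.mk > -5]
11. n1.off = 27  [27]
12. n5.lim = true  [E.off == 27]
13. n7.off = 18  [terminal]
14. n6.tag = -6  [h.off - 24]
15. n6.lim = true  [h.off > 17]
16. n8.wid = "pu"  ["pu"]
17. n8.key = false  [not D.lim]
18. n9.off = -7  [terminal]
19. n10.off = 28  [terminal]
20. n11.fin = 18  [terminal]
21. n8.hot = "puk"  [B.wid ++ "k"]
22. n8.lab = 12  [h₀.off + 19]
23. n13.hot = 10  [terminal]
24. n12.tag = 5  [a.hot - 5]
25. n12.lim = false  [false]
26. n5.depth = "ppuk"  ["p" ++ B.hot]
27. n5.pre = false  [A₁.tag > 5]
28. n5.fin = "zpuk"  ["z" ++ B.hot]
29. n0.mk = 3  [E.off - 24]
30. n0.depth = false  [E.hot == true]
31. n0.off = true  [true]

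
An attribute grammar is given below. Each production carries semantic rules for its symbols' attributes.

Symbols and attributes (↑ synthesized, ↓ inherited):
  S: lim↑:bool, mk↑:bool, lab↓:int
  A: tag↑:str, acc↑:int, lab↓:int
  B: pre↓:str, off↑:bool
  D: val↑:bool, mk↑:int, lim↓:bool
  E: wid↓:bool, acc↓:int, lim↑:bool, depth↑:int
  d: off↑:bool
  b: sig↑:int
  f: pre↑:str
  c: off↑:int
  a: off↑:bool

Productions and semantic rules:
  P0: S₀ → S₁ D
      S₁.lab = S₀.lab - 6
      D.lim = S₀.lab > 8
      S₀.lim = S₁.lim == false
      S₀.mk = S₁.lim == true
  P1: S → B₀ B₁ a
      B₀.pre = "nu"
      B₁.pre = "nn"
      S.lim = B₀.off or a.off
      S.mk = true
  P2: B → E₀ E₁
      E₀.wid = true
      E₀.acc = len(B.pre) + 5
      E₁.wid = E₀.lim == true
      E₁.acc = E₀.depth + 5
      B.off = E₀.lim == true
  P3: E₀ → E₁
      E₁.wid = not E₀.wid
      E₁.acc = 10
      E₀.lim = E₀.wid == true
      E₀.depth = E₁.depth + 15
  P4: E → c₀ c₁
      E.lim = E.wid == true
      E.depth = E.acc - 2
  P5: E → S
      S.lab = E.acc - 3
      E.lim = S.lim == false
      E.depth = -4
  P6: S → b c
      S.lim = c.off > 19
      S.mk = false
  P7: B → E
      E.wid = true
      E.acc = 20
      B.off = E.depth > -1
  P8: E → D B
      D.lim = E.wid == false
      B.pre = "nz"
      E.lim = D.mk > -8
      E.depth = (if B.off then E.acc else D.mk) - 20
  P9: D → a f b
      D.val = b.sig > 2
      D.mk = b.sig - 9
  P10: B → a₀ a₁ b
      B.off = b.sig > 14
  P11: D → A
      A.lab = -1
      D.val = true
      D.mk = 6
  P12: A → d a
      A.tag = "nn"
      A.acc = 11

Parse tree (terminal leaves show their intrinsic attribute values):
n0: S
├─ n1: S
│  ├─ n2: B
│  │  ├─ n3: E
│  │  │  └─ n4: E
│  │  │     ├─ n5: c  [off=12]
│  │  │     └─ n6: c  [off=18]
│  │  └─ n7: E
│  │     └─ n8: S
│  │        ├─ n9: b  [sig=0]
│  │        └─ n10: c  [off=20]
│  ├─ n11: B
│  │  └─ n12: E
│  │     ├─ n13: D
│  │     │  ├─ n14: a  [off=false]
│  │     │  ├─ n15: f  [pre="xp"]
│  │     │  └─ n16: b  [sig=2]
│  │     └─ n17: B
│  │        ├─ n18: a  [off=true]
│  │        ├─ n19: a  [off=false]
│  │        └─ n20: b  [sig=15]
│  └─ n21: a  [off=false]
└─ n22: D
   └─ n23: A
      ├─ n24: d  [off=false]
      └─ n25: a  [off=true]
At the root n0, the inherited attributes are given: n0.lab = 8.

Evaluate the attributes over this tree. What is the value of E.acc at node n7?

28

1. n0.lab = 8  [given at root]
2. n1.lab = 2  [S₀.lab - 6]
3. n2.pre = "nu"  ["nu"]
4. n3.wid = true  [true]
5. n3.acc = 7  [len(B.pre) + 5]
6. n4.wid = false  [not E₀.wid]
7. n4.acc = 10  [10]
8. n5.off = 12  [terminal]
9. n6.off = 18  [terminal]
10. n4.lim = false  [E.wid == true]
11. n4.depth = 8  [E.acc - 2]
12. n3.lim = true  [E₀.wid == true]
13. n3.depth = 23  [E₁.depth + 15]
14. n7.wid = true  [E₀.lim == true]
15. n7.acc = 28  [E₀.depth + 5]
16. n8.lab = 25  [E.acc - 3]
17. n9.sig = 0  [terminal]
18. n10.off = 20  [terminal]
19. n8.lim = true  [c.off > 19]
20. n8.mk = false  [false]
21. n7.lim = false  [S.lim == false]
22. n7.depth = -4  [-4]
23. n2.off = true  [E₀.lim == true]
24. n11.pre = "nn"  ["nn"]
25. n12.wid = true  [true]
26. n12.acc = 20  [20]
27. n13.lim = false  [E.wid == false]
28. n14.off = false  [terminal]
29. n15.pre = "xp"  [terminal]
30. n16.sig = 2  [terminal]
31. n13.val = false  [b.sig > 2]
32. n13.mk = -7  [b.sig - 9]
33. n17.pre = "nz"  ["nz"]
34. n18.off = true  [terminal]
35. n19.off = false  [terminal]
36. n20.sig = 15  [terminal]
37. n17.off = true  [b.sig > 14]
38. n12.lim = true  [D.mk > -8]
39. n12.depth = 0  [(if B.off then E.acc else D.mk) - 20]
40. n11.off = true  [E.depth > -1]
41. n21.off = false  [terminal]
42. n1.lim = true  [B₀.off or a.off]
43. n1.mk = true  [true]
44. n22.lim = false  [S₀.lab > 8]
45. n23.lab = -1  [-1]
46. n24.off = false  [terminal]
47. n25.off = true  [terminal]
48. n23.tag = "nn"  ["nn"]
49. n23.acc = 11  [11]
50. n22.val = true  [true]
51. n22.mk = 6  [6]
52. n0.lim = false  [S₁.lim == false]
53. n0.mk = true  [S₁.lim == true]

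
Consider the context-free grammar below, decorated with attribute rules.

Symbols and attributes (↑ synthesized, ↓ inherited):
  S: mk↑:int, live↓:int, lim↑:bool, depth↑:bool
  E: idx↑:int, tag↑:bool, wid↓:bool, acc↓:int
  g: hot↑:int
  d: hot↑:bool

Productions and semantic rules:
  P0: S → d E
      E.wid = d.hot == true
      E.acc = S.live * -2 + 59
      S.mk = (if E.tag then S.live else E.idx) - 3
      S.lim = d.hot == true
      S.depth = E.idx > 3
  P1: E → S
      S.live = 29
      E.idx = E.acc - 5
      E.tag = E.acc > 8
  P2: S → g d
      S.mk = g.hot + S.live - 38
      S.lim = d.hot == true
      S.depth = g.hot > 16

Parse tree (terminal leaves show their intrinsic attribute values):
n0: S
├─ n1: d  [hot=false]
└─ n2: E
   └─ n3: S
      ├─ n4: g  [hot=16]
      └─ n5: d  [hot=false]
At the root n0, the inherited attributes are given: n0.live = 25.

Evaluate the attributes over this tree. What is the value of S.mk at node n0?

22

1. n0.live = 25  [given at root]
2. n1.hot = false  [terminal]
3. n2.wid = false  [d.hot == true]
4. n2.acc = 9  [S.live * -2 + 59]
5. n3.live = 29  [29]
6. n4.hot = 16  [terminal]
7. n5.hot = false  [terminal]
8. n3.mk = 7  [g.hot + S.live - 38]
9. n3.lim = false  [d.hot == true]
10. n3.depth = false  [g.hot > 16]
11. n2.idx = 4  [E.acc - 5]
12. n2.tag = true  [E.acc > 8]
13. n0.mk = 22  [(if E.tag then S.live else E.idx) - 3]
14. n0.lim = false  [d.hot == true]
15. n0.depth = true  [E.idx > 3]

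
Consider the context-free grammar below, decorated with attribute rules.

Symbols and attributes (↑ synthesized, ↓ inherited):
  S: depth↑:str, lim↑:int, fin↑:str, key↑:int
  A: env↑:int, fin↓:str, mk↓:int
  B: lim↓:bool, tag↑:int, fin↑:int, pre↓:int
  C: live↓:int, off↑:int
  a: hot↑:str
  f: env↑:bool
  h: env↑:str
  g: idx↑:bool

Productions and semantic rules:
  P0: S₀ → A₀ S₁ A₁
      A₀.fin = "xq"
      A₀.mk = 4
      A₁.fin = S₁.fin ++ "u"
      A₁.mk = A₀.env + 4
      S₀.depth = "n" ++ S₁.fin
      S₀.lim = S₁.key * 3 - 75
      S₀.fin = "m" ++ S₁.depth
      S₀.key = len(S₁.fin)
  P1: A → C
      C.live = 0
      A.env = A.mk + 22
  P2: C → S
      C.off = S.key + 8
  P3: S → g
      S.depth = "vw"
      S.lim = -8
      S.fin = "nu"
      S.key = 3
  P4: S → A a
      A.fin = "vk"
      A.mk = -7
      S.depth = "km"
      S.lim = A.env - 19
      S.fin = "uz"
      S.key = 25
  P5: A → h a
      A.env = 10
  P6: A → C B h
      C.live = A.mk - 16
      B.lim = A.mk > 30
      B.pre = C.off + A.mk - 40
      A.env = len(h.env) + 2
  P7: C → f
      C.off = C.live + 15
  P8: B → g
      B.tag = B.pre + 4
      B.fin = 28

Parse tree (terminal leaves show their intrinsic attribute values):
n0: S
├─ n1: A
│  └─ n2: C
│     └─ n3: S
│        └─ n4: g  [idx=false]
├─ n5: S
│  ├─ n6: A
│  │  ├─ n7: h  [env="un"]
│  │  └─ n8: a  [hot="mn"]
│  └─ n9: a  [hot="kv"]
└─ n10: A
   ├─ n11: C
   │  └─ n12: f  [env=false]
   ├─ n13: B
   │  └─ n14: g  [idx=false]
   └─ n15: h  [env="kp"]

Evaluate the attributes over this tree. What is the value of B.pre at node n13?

1. n1.fin = "xq"  ["xq"]
2. n1.mk = 4  [4]
3. n2.live = 0  [0]
4. n4.idx = false  [terminal]
5. n3.depth = "vw"  ["vw"]
6. n3.lim = -8  [-8]
7. n3.fin = "nu"  ["nu"]
8. n3.key = 3  [3]
9. n2.off = 11  [S.key + 8]
10. n1.env = 26  [A.mk + 22]
11. n6.fin = "vk"  ["vk"]
12. n6.mk = -7  [-7]
13. n7.env = "un"  [terminal]
14. n8.hot = "mn"  [terminal]
15. n6.env = 10  [10]
16. n9.hot = "kv"  [terminal]
17. n5.depth = "km"  ["km"]
18. n5.lim = -9  [A.env - 19]
19. n5.fin = "uz"  ["uz"]
20. n5.key = 25  [25]
21. n10.fin = "uzu"  [S₁.fin ++ "u"]
22. n10.mk = 30  [A₀.env + 4]
23. n11.live = 14  [A.mk - 16]
24. n12.env = false  [terminal]
25. n11.off = 29  [C.live + 15]
26. n13.lim = false  [A.mk > 30]
27. n13.pre = 19  [C.off + A.mk - 40]
28. n14.idx = false  [terminal]
29. n13.tag = 23  [B.pre + 4]
30. n13.fin = 28  [28]
31. n15.env = "kp"  [terminal]
32. n10.env = 4  [len(h.env) + 2]
33. n0.depth = "nuz"  ["n" ++ S₁.fin]
34. n0.lim = 0  [S₁.key * 3 - 75]
35. n0.fin = "mkm"  ["m" ++ S₁.depth]
36. n0.key = 2  [len(S₁.fin)]

19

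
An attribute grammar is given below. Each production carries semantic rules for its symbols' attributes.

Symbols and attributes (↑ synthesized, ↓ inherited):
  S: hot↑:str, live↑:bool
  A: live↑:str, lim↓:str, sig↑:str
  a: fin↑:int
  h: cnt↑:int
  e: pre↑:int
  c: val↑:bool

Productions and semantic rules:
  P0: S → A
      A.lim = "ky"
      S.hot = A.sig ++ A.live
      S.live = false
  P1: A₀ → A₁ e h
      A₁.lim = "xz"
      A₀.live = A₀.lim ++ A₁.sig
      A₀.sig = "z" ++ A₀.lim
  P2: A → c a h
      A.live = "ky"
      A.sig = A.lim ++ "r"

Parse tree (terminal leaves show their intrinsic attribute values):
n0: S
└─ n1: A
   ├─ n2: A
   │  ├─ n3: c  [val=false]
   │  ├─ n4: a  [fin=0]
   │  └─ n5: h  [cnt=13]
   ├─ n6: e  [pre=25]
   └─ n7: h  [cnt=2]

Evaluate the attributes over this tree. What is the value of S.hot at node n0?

1. n1.lim = "ky"  ["ky"]
2. n2.lim = "xz"  ["xz"]
3. n3.val = false  [terminal]
4. n4.fin = 0  [terminal]
5. n5.cnt = 13  [terminal]
6. n2.live = "ky"  ["ky"]
7. n2.sig = "xzr"  [A.lim ++ "r"]
8. n6.pre = 25  [terminal]
9. n7.cnt = 2  [terminal]
10. n1.live = "kyxzr"  [A₀.lim ++ A₁.sig]
11. n1.sig = "zky"  ["z" ++ A₀.lim]
12. n0.hot = "zkykyxzr"  [A.sig ++ A.live]
13. n0.live = false  [false]

"zkykyxzr"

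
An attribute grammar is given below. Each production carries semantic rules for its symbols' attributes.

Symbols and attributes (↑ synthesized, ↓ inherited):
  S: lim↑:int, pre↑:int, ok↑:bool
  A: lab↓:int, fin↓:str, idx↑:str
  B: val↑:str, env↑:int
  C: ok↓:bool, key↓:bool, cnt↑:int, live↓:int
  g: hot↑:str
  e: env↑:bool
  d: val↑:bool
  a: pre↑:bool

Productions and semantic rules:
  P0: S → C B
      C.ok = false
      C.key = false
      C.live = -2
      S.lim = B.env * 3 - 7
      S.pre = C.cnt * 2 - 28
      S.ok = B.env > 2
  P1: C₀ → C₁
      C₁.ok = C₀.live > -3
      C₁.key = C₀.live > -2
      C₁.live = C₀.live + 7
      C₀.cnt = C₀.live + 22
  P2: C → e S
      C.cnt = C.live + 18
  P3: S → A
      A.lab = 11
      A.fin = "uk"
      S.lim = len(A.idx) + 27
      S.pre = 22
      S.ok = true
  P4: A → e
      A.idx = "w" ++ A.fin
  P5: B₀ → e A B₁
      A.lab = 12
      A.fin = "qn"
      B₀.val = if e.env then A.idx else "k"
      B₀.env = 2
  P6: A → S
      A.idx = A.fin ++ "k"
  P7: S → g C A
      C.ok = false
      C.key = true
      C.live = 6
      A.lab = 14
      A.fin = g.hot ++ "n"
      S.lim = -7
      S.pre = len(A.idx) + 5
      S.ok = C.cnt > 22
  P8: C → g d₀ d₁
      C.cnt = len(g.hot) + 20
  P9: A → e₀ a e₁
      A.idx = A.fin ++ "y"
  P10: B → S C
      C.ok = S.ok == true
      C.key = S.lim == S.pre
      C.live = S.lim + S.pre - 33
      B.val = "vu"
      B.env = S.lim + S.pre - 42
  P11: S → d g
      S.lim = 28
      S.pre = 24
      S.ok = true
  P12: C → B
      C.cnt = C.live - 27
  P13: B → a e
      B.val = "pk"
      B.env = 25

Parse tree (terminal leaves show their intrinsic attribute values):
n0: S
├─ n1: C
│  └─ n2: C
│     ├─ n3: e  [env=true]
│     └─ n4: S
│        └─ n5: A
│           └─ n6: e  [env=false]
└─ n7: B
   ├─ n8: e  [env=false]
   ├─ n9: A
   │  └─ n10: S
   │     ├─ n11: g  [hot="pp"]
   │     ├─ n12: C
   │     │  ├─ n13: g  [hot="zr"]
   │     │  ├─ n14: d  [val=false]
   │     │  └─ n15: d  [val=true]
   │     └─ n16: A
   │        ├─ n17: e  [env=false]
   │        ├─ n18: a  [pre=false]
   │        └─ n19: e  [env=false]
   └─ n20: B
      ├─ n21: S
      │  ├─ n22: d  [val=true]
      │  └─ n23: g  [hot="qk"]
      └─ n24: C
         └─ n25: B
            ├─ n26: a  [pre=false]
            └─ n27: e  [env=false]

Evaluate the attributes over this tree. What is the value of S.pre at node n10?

9

1. n1.ok = false  [false]
2. n1.key = false  [false]
3. n1.live = -2  [-2]
4. n2.ok = true  [C₀.live > -3]
5. n2.key = false  [C₀.live > -2]
6. n2.live = 5  [C₀.live + 7]
7. n3.env = true  [terminal]
8. n5.lab = 11  [11]
9. n5.fin = "uk"  ["uk"]
10. n6.env = false  [terminal]
11. n5.idx = "wuk"  ["w" ++ A.fin]
12. n4.lim = 30  [len(A.idx) + 27]
13. n4.pre = 22  [22]
14. n4.ok = true  [true]
15. n2.cnt = 23  [C.live + 18]
16. n1.cnt = 20  [C₀.live + 22]
17. n8.env = false  [terminal]
18. n9.lab = 12  [12]
19. n9.fin = "qn"  ["qn"]
20. n11.hot = "pp"  [terminal]
21. n12.ok = false  [false]
22. n12.key = true  [true]
23. n12.live = 6  [6]
24. n13.hot = "zr"  [terminal]
25. n14.val = false  [terminal]
26. n15.val = true  [terminal]
27. n12.cnt = 22  [len(g.hot) + 20]
28. n16.lab = 14  [14]
29. n16.fin = "ppn"  [g.hot ++ "n"]
30. n17.env = false  [terminal]
31. n18.pre = false  [terminal]
32. n19.env = false  [terminal]
33. n16.idx = "ppny"  [A.fin ++ "y"]
34. n10.lim = -7  [-7]
35. n10.pre = 9  [len(A.idx) + 5]
36. n10.ok = false  [C.cnt > 22]
37. n9.idx = "qnk"  [A.fin ++ "k"]
38. n22.val = true  [terminal]
39. n23.hot = "qk"  [terminal]
40. n21.lim = 28  [28]
41. n21.pre = 24  [24]
42. n21.ok = true  [true]
43. n24.ok = true  [S.ok == true]
44. n24.key = false  [S.lim == S.pre]
45. n24.live = 19  [S.lim + S.pre - 33]
46. n26.pre = false  [terminal]
47. n27.env = false  [terminal]
48. n25.val = "pk"  ["pk"]
49. n25.env = 25  [25]
50. n24.cnt = -8  [C.live - 27]
51. n20.val = "vu"  ["vu"]
52. n20.env = 10  [S.lim + S.pre - 42]
53. n7.val = "k"  [if e.env then A.idx else "k"]
54. n7.env = 2  [2]
55. n0.lim = -1  [B.env * 3 - 7]
56. n0.pre = 12  [C.cnt * 2 - 28]
57. n0.ok = false  [B.env > 2]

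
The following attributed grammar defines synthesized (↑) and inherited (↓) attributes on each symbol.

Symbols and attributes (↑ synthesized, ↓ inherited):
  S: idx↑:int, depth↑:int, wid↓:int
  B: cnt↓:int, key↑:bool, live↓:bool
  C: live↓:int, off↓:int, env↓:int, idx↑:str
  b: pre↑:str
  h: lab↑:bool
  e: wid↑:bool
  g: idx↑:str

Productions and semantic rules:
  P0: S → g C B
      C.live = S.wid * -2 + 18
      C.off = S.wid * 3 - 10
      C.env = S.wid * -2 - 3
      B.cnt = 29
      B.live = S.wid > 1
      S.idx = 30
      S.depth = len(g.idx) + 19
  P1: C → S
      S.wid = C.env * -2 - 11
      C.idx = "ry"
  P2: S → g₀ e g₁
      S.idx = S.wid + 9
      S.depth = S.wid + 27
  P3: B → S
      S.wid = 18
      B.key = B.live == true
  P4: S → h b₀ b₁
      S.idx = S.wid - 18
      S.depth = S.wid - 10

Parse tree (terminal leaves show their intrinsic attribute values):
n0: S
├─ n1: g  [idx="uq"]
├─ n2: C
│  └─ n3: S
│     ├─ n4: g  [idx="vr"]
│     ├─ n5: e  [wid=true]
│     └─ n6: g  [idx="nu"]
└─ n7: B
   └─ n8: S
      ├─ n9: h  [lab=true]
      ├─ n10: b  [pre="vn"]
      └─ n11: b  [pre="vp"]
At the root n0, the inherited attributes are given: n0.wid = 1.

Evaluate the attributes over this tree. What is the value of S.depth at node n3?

1. n0.wid = 1  [given at root]
2. n1.idx = "uq"  [terminal]
3. n2.live = 16  [S.wid * -2 + 18]
4. n2.off = -7  [S.wid * 3 - 10]
5. n2.env = -5  [S.wid * -2 - 3]
6. n3.wid = -1  [C.env * -2 - 11]
7. n4.idx = "vr"  [terminal]
8. n5.wid = true  [terminal]
9. n6.idx = "nu"  [terminal]
10. n3.idx = 8  [S.wid + 9]
11. n3.depth = 26  [S.wid + 27]
12. n2.idx = "ry"  ["ry"]
13. n7.cnt = 29  [29]
14. n7.live = false  [S.wid > 1]
15. n8.wid = 18  [18]
16. n9.lab = true  [terminal]
17. n10.pre = "vn"  [terminal]
18. n11.pre = "vp"  [terminal]
19. n8.idx = 0  [S.wid - 18]
20. n8.depth = 8  [S.wid - 10]
21. n7.key = false  [B.live == true]
22. n0.idx = 30  [30]
23. n0.depth = 21  [len(g.idx) + 19]

26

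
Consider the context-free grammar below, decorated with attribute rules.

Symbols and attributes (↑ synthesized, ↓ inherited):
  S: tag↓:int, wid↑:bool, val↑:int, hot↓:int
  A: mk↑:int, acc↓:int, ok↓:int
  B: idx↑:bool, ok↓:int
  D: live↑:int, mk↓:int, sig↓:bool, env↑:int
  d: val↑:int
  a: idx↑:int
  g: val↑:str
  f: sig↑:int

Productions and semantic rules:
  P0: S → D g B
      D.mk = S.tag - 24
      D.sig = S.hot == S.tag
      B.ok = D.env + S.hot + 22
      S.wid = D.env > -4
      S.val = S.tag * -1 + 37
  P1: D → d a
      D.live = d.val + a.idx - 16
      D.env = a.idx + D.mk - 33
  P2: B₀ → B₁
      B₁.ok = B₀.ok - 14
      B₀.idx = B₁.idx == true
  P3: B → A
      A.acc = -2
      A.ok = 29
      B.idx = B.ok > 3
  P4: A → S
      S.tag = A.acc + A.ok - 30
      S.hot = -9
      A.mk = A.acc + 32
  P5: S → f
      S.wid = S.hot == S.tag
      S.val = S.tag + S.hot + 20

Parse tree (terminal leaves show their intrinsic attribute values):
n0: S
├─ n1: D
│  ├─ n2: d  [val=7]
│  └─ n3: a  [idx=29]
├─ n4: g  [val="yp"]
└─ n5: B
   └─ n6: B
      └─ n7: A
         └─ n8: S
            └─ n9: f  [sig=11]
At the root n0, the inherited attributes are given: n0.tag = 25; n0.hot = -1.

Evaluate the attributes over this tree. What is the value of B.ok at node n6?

1. n0.tag = 25  [given at root]
2. n0.hot = -1  [given at root]
3. n1.mk = 1  [S.tag - 24]
4. n1.sig = false  [S.hot == S.tag]
5. n2.val = 7  [terminal]
6. n3.idx = 29  [terminal]
7. n1.live = 20  [d.val + a.idx - 16]
8. n1.env = -3  [a.idx + D.mk - 33]
9. n4.val = "yp"  [terminal]
10. n5.ok = 18  [D.env + S.hot + 22]
11. n6.ok = 4  [B₀.ok - 14]
12. n7.acc = -2  [-2]
13. n7.ok = 29  [29]
14. n8.tag = -3  [A.acc + A.ok - 30]
15. n8.hot = -9  [-9]
16. n9.sig = 11  [terminal]
17. n8.wid = false  [S.hot == S.tag]
18. n8.val = 8  [S.tag + S.hot + 20]
19. n7.mk = 30  [A.acc + 32]
20. n6.idx = true  [B.ok > 3]
21. n5.idx = true  [B₁.idx == true]
22. n0.wid = true  [D.env > -4]
23. n0.val = 12  [S.tag * -1 + 37]

4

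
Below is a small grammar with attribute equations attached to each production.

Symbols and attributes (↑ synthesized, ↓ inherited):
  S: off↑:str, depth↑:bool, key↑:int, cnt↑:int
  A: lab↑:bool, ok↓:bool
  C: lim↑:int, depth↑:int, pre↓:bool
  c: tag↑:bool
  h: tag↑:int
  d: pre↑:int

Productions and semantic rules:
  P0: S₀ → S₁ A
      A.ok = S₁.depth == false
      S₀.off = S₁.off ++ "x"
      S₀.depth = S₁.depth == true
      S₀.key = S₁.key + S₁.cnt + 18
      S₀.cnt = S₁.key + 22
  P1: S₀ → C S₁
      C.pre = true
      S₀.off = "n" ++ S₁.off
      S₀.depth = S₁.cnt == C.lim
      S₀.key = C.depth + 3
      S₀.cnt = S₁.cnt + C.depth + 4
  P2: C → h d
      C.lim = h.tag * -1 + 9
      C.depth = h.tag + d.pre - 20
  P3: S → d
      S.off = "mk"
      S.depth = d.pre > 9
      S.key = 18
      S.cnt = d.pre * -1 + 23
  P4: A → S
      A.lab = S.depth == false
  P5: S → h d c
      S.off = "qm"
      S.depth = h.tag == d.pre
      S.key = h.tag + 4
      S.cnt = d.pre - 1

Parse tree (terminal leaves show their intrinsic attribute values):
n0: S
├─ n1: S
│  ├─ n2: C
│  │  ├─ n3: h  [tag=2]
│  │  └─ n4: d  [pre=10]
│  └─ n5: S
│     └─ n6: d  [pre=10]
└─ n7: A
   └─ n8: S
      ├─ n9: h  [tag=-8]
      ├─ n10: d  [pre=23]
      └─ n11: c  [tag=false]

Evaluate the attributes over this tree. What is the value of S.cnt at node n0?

17

1. n2.pre = true  [true]
2. n3.tag = 2  [terminal]
3. n4.pre = 10  [terminal]
4. n2.lim = 7  [h.tag * -1 + 9]
5. n2.depth = -8  [h.tag + d.pre - 20]
6. n6.pre = 10  [terminal]
7. n5.off = "mk"  ["mk"]
8. n5.depth = true  [d.pre > 9]
9. n5.key = 18  [18]
10. n5.cnt = 13  [d.pre * -1 + 23]
11. n1.off = "nmk"  ["n" ++ S₁.off]
12. n1.depth = false  [S₁.cnt == C.lim]
13. n1.key = -5  [C.depth + 3]
14. n1.cnt = 9  [S₁.cnt + C.depth + 4]
15. n7.ok = true  [S₁.depth == false]
16. n9.tag = -8  [terminal]
17. n10.pre = 23  [terminal]
18. n11.tag = false  [terminal]
19. n8.off = "qm"  ["qm"]
20. n8.depth = false  [h.tag == d.pre]
21. n8.key = -4  [h.tag + 4]
22. n8.cnt = 22  [d.pre - 1]
23. n7.lab = true  [S.depth == false]
24. n0.off = "nmkx"  [S₁.off ++ "x"]
25. n0.depth = false  [S₁.depth == true]
26. n0.key = 22  [S₁.key + S₁.cnt + 18]
27. n0.cnt = 17  [S₁.key + 22]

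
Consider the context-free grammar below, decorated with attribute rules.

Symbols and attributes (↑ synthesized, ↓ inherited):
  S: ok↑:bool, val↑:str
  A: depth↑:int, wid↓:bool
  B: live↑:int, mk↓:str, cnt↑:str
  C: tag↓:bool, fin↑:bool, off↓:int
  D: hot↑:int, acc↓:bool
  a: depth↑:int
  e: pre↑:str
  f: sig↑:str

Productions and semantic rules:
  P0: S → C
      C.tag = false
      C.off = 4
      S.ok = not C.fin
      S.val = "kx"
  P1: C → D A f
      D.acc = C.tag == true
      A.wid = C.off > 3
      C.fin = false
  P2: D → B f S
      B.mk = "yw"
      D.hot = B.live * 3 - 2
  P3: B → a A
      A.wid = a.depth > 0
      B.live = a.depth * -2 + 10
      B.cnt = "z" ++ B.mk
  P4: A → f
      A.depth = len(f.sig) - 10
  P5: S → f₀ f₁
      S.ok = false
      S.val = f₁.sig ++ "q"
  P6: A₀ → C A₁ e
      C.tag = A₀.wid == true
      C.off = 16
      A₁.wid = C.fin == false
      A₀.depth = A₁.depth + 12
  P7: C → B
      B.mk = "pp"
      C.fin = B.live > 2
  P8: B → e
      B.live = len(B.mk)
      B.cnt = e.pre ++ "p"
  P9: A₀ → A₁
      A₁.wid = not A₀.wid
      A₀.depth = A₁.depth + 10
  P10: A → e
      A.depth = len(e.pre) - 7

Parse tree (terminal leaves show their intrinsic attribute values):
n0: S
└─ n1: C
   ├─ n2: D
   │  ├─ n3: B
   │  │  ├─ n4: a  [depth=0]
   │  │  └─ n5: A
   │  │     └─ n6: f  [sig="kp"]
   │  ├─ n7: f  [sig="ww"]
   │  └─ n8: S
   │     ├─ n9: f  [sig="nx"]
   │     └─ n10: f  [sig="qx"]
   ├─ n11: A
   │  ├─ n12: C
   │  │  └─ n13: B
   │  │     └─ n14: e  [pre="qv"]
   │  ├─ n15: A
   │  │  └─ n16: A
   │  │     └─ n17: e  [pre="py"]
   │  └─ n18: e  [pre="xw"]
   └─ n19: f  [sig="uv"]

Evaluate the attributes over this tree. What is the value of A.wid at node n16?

false

1. n1.tag = false  [false]
2. n1.off = 4  [4]
3. n2.acc = false  [C.tag == true]
4. n3.mk = "yw"  ["yw"]
5. n4.depth = 0  [terminal]
6. n5.wid = false  [a.depth > 0]
7. n6.sig = "kp"  [terminal]
8. n5.depth = -8  [len(f.sig) - 10]
9. n3.live = 10  [a.depth * -2 + 10]
10. n3.cnt = "zyw"  ["z" ++ B.mk]
11. n7.sig = "ww"  [terminal]
12. n9.sig = "nx"  [terminal]
13. n10.sig = "qx"  [terminal]
14. n8.ok = false  [false]
15. n8.val = "qxq"  [f₁.sig ++ "q"]
16. n2.hot = 28  [B.live * 3 - 2]
17. n11.wid = true  [C.off > 3]
18. n12.tag = true  [A₀.wid == true]
19. n12.off = 16  [16]
20. n13.mk = "pp"  ["pp"]
21. n14.pre = "qv"  [terminal]
22. n13.live = 2  [len(B.mk)]
23. n13.cnt = "qvp"  [e.pre ++ "p"]
24. n12.fin = false  [B.live > 2]
25. n15.wid = true  [C.fin == false]
26. n16.wid = false  [not A₀.wid]
27. n17.pre = "py"  [terminal]
28. n16.depth = -5  [len(e.pre) - 7]
29. n15.depth = 5  [A₁.depth + 10]
30. n18.pre = "xw"  [terminal]
31. n11.depth = 17  [A₁.depth + 12]
32. n19.sig = "uv"  [terminal]
33. n1.fin = false  [false]
34. n0.ok = true  [not C.fin]
35. n0.val = "kx"  ["kx"]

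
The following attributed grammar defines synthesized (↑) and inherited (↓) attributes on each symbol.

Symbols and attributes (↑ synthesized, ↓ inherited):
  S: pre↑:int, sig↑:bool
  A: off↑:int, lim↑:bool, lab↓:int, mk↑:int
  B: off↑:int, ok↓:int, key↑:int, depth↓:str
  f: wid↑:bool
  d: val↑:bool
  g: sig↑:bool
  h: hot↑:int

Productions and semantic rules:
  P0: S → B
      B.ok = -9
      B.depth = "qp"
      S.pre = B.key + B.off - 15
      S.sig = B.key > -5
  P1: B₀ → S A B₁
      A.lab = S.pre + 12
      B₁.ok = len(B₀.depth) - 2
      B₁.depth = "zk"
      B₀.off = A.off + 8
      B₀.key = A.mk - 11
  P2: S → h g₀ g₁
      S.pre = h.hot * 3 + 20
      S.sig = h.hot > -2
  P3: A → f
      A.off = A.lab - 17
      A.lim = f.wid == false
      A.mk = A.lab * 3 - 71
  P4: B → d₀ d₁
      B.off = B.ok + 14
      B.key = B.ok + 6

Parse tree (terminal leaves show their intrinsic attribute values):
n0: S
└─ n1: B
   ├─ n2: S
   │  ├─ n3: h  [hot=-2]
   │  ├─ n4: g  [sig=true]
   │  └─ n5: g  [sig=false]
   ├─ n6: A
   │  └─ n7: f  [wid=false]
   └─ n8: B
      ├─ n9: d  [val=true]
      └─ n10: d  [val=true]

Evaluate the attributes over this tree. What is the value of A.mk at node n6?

1. n1.ok = -9  [-9]
2. n1.depth = "qp"  ["qp"]
3. n3.hot = -2  [terminal]
4. n4.sig = true  [terminal]
5. n5.sig = false  [terminal]
6. n2.pre = 14  [h.hot * 3 + 20]
7. n2.sig = false  [h.hot > -2]
8. n6.lab = 26  [S.pre + 12]
9. n7.wid = false  [terminal]
10. n6.off = 9  [A.lab - 17]
11. n6.lim = true  [f.wid == false]
12. n6.mk = 7  [A.lab * 3 - 71]
13. n8.ok = 0  [len(B₀.depth) - 2]
14. n8.depth = "zk"  ["zk"]
15. n9.val = true  [terminal]
16. n10.val = true  [terminal]
17. n8.off = 14  [B.ok + 14]
18. n8.key = 6  [B.ok + 6]
19. n1.off = 17  [A.off + 8]
20. n1.key = -4  [A.mk - 11]
21. n0.pre = -2  [B.key + B.off - 15]
22. n0.sig = true  [B.key > -5]

7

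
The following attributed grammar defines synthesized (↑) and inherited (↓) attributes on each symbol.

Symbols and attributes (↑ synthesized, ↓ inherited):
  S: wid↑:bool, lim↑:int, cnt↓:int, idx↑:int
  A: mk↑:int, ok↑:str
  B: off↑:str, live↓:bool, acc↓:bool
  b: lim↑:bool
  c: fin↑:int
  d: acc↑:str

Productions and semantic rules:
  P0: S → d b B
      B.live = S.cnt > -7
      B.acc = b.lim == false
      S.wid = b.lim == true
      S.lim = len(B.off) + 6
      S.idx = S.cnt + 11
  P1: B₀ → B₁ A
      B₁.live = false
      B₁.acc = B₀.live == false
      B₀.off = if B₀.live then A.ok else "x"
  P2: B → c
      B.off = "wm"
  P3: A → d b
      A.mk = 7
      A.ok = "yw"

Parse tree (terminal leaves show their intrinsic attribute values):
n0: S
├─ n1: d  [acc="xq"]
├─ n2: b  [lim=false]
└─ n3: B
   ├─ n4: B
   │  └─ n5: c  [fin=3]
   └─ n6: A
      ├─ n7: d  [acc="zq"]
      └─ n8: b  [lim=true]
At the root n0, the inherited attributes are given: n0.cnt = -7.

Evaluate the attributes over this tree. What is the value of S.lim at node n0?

7

1. n0.cnt = -7  [given at root]
2. n1.acc = "xq"  [terminal]
3. n2.lim = false  [terminal]
4. n3.live = false  [S.cnt > -7]
5. n3.acc = true  [b.lim == false]
6. n4.live = false  [false]
7. n4.acc = true  [B₀.live == false]
8. n5.fin = 3  [terminal]
9. n4.off = "wm"  ["wm"]
10. n7.acc = "zq"  [terminal]
11. n8.lim = true  [terminal]
12. n6.mk = 7  [7]
13. n6.ok = "yw"  ["yw"]
14. n3.off = "x"  [if B₀.live then A.ok else "x"]
15. n0.wid = false  [b.lim == true]
16. n0.lim = 7  [len(B.off) + 6]
17. n0.idx = 4  [S.cnt + 11]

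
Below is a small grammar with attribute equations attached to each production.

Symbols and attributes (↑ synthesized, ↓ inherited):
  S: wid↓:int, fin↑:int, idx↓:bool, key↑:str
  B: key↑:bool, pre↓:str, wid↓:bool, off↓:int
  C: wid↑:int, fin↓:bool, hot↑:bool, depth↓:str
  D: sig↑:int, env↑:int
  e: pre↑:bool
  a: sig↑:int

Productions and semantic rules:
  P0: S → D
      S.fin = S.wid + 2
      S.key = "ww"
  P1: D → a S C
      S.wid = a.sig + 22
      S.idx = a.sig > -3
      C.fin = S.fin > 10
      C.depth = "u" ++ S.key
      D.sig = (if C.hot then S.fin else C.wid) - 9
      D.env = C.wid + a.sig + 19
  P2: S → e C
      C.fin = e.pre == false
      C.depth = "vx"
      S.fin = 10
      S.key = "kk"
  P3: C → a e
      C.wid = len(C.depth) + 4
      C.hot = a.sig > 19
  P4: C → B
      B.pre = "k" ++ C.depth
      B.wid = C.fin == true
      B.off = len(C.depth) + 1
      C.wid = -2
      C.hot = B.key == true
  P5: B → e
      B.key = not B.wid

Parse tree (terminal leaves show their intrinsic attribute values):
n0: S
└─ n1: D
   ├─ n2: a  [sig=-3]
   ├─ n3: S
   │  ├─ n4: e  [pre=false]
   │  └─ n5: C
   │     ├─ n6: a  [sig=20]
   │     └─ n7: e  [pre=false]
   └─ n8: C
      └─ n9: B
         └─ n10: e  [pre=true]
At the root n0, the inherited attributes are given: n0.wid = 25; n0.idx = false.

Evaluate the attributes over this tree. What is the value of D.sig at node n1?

1. n0.wid = 25  [given at root]
2. n0.idx = false  [given at root]
3. n2.sig = -3  [terminal]
4. n3.wid = 19  [a.sig + 22]
5. n3.idx = false  [a.sig > -3]
6. n4.pre = false  [terminal]
7. n5.fin = true  [e.pre == false]
8. n5.depth = "vx"  ["vx"]
9. n6.sig = 20  [terminal]
10. n7.pre = false  [terminal]
11. n5.wid = 6  [len(C.depth) + 4]
12. n5.hot = true  [a.sig > 19]
13. n3.fin = 10  [10]
14. n3.key = "kk"  ["kk"]
15. n8.fin = false  [S.fin > 10]
16. n8.depth = "ukk"  ["u" ++ S.key]
17. n9.pre = "kukk"  ["k" ++ C.depth]
18. n9.wid = false  [C.fin == true]
19. n9.off = 4  [len(C.depth) + 1]
20. n10.pre = true  [terminal]
21. n9.key = true  [not B.wid]
22. n8.wid = -2  [-2]
23. n8.hot = true  [B.key == true]
24. n1.sig = 1  [(if C.hot then S.fin else C.wid) - 9]
25. n1.env = 14  [C.wid + a.sig + 19]
26. n0.fin = 27  [S.wid + 2]
27. n0.key = "ww"  ["ww"]

1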